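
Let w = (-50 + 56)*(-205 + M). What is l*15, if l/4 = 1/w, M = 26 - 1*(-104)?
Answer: -2/15 ≈ -0.13333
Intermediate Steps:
M = 130 (M = 26 + 104 = 130)
w = -450 (w = (-50 + 56)*(-205 + 130) = 6*(-75) = -450)
l = -2/225 (l = 4/(-450) = 4*(-1/450) = -2/225 ≈ -0.0088889)
l*15 = -2/225*15 = -2/15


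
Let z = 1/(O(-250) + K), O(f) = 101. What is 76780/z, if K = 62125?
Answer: 4777712280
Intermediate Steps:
z = 1/62226 (z = 1/(101 + 62125) = 1/62226 ≈ 1.6070e-5)
76780/z = 76780/(1/62226) = 76780*62226 = 4777712280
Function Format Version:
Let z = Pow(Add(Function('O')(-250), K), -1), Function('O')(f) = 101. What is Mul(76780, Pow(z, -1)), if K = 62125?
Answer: 4777712280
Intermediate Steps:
z = Rational(1, 62226) (z = Pow(Add(101, 62125), -1) = Pow(62226, -1) = Rational(1, 62226) ≈ 1.6070e-5)
Mul(76780, Pow(z, -1)) = Mul(76780, Pow(Rational(1, 62226), -1)) = Mul(76780, 62226) = 4777712280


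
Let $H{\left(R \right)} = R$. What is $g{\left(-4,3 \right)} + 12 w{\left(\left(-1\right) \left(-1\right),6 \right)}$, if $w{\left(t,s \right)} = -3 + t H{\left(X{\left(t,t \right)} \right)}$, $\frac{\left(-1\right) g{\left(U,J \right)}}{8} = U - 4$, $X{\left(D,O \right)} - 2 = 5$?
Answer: $112$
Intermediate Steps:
$X{\left(D,O \right)} = 7$ ($X{\left(D,O \right)} = 2 + 5 = 7$)
$g{\left(U,J \right)} = 32 - 8 U$ ($g{\left(U,J \right)} = - 8 \left(U - 4\right) = - 8 \left(-4 + U\right) = 32 - 8 U$)
$w{\left(t,s \right)} = -3 + 7 t$ ($w{\left(t,s \right)} = -3 + t 7 = -3 + 7 t$)
$g{\left(-4,3 \right)} + 12 w{\left(\left(-1\right) \left(-1\right),6 \right)} = \left(32 - -32\right) + 12 \left(-3 + 7 \left(\left(-1\right) \left(-1\right)\right)\right) = \left(32 + 32\right) + 12 \left(-3 + 7 \cdot 1\right) = 64 + 12 \left(-3 + 7\right) = 64 + 12 \cdot 4 = 64 + 48 = 112$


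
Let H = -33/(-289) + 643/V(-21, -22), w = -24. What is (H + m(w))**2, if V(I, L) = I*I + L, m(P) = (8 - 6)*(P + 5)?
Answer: 19375878454416/14663030281 ≈ 1321.4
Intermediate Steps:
m(P) = 10 + 2*P (m(P) = 2*(5 + P) = 10 + 2*P)
V(I, L) = L + I**2 (V(I, L) = I**2 + L = L + I**2)
H = 199654/121091 (H = -33/(-289) + 643/(-22 + (-21)**2) = -33*(-1/289) + 643/(-22 + 441) = 33/289 + 643/419 = 199654/121091 ≈ 1.6488)
(H + m(w))**2 = (199654/121091 + (10 + 2*(-24)))**2 = (199654/121091 + (10 - 48))**2 = (199654/121091 - 38)**2 = (-4401804/121091)**2 = 19375878454416/14663030281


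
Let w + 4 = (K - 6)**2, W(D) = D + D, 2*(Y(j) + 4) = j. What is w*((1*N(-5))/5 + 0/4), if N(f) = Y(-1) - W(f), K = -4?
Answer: 528/5 ≈ 105.60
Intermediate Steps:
Y(j) = -4 + j/2
W(D) = 2*D
N(f) = -9/2 - 2*f (N(f) = (-4 + (1/2)*(-1)) - 2*f = (-4 - 1/2) - 2*f = -9/2 - 2*f)
w = 96 (w = -4 + (-4 - 6)**2 = -4 + (-10)**2 = -4 + 100 = 96)
w*((1*N(-5))/5 + 0/4) = 96*((1*(-9/2 - 2*(-5)))/5 + 0/4) = 96*((1*(-9/2 + 10))*(1/5) + 0*(1/4)) = 96*((1*(11/2))*(1/5) + 0) = 96*((11/2)*(1/5) + 0) = 96*(11/10 + 0) = 96*(11/10) = 528/5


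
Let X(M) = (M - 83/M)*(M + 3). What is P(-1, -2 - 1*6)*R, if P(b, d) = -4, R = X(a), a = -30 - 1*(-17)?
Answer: -3440/13 ≈ -264.62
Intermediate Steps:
a = -13 (a = -30 + 17 = -13)
X(M) = (3 + M)*(M - 83/M) (X(M) = (M - 83/M)*(3 + M) = (3 + M)*(M - 83/M))
R = 860/13 (R = -83 + (-13)² - 249/(-13) + 3*(-13) = -83 + 169 - 249*(-1/13) - 39 = -83 + 169 + 249/13 - 39 = 860/13 ≈ 66.154)
P(-1, -2 - 1*6)*R = -4*860/13 = -3440/13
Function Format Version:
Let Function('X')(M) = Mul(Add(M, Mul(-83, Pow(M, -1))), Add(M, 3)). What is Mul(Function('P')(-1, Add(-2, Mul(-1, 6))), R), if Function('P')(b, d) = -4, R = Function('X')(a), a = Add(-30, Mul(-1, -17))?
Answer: Rational(-3440, 13) ≈ -264.62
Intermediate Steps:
a = -13 (a = Add(-30, 17) = -13)
Function('X')(M) = Mul(Add(3, M), Add(M, Mul(-83, Pow(M, -1)))) (Function('X')(M) = Mul(Add(M, Mul(-83, Pow(M, -1))), Add(3, M)) = Mul(Add(3, M), Add(M, Mul(-83, Pow(M, -1)))))
R = Rational(860, 13) (R = Add(-83, Pow(-13, 2), Mul(-249, Pow(-13, -1)), Mul(3, -13)) = Add(-83, 169, Mul(-249, Rational(-1, 13)), -39) = Add(-83, 169, Rational(249, 13), -39) = Rational(860, 13) ≈ 66.154)
Mul(Function('P')(-1, Add(-2, Mul(-1, 6))), R) = Mul(-4, Rational(860, 13)) = Rational(-3440, 13)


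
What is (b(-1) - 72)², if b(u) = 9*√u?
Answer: 5103 - 1296*I ≈ 5103.0 - 1296.0*I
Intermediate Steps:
(b(-1) - 72)² = (9*√(-1) - 72)² = (9*I - 72)² = (-72 + 9*I)²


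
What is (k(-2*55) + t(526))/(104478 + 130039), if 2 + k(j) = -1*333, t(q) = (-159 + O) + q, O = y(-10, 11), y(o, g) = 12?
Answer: 44/234517 ≈ 0.00018762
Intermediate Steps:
O = 12
t(q) = -147 + q (t(q) = (-159 + 12) + q = -147 + q)
k(j) = -335 (k(j) = -2 - 1*333 = -2 - 333 = -335)
(k(-2*55) + t(526))/(104478 + 130039) = (-335 + (-147 + 526))/(104478 + 130039) = (-335 + 379)/234517 = 44*(1/234517) = 44/234517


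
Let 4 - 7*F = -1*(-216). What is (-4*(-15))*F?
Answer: -12720/7 ≈ -1817.1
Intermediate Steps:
F = -212/7 (F = 4/7 - (-1)*(-216)/7 = 4/7 - 1/7*216 = 4/7 - 216/7 = -212/7 ≈ -30.286)
(-4*(-15))*F = -4*(-15)*(-212/7) = 60*(-212/7) = -12720/7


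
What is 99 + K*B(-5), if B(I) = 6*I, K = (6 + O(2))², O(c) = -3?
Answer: -171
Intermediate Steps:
K = 9 (K = (6 - 3)² = 3² = 9)
99 + K*B(-5) = 99 + 9*(6*(-5)) = 99 + 9*(-30) = 99 - 270 = -171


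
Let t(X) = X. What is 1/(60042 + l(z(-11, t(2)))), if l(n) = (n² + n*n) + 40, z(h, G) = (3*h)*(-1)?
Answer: 1/62260 ≈ 1.6062e-5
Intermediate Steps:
z(h, G) = -3*h
l(n) = 40 + 2*n² (l(n) = (n² + n²) + 40 = 2*n² + 40 = 40 + 2*n²)
1/(60042 + l(z(-11, t(2)))) = 1/(60042 + (40 + 2*(-3*(-11))²)) = 1/(60042 + (40 + 2*33²)) = 1/(60042 + (40 + 2*1089)) = 1/(60042 + (40 + 2178)) = 1/(60042 + 2218) = 1/62260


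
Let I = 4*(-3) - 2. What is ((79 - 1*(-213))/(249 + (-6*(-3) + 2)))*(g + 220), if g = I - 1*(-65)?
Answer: 79132/269 ≈ 294.17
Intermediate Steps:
I = -14 (I = -12 - 2 = -14)
g = 51 (g = -14 - 1*(-65) = -14 + 65 = 51)
((79 - 1*(-213))/(249 + (-6*(-3) + 2)))*(g + 220) = ((79 - 1*(-213))/(249 + (-6*(-3) + 2)))*(51 + 220) = ((79 + 213)/(249 + (18 + 2)))*271 = (292/(249 + 20))*271 = (292/269)*271 = 79132/269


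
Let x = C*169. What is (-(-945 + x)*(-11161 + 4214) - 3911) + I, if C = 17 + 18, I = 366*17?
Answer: 34528901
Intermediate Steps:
I = 6222
C = 35
x = 5915 (x = 35*169 = 5915)
(-(-945 + x)*(-11161 + 4214) - 3911) + I = (-(-945 + 5915)*(-11161 + 4214) - 3911) + 6222 = (-4970*(-6947) - 3911) + 6222 = (-1*(-34526590) - 3911) + 6222 = (34526590 - 3911) + 6222 = 34522679 + 6222 = 34528901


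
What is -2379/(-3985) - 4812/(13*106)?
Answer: -7948779/2745665 ≈ -2.8950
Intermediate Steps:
-2379/(-3985) - 4812/(13*106) = -2379*(-1/3985) - 4812/1378 = 2379/3985 - 4812*1/1378 = 2379/3985 - 2406/689 = -7948779/2745665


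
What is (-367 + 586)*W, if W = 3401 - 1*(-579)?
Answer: 871620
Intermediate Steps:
W = 3980 (W = 3401 + 579 = 3980)
(-367 + 586)*W = (-367 + 586)*3980 = 219*3980 = 871620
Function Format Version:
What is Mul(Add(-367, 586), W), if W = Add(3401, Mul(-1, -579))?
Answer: 871620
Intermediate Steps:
W = 3980 (W = Add(3401, 579) = 3980)
Mul(Add(-367, 586), W) = Mul(Add(-367, 586), 3980) = Mul(219, 3980) = 871620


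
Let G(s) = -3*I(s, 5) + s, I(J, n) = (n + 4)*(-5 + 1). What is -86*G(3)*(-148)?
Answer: 1412808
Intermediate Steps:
I(J, n) = -16 - 4*n (I(J, n) = (4 + n)*(-4) = -16 - 4*n)
G(s) = 108 + s (G(s) = -3*(-16 - 4*5) + s = -3*(-16 - 20) + s = -3*(-36) + s = 108 + s)
-86*G(3)*(-148) = -86*(108 + 3)*(-148) = -86*111*(-148) = -9546*(-148) = 1412808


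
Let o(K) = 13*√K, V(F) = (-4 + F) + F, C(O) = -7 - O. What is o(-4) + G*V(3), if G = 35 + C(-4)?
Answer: 64 + 26*I ≈ 64.0 + 26.0*I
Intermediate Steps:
V(F) = -4 + 2*F
G = 32 (G = 35 + (-7 - 1*(-4)) = 35 + (-7 + 4) = 35 - 3 = 32)
o(-4) + G*V(3) = 13*√(-4) + 32*(-4 + 2*3) = 13*(2*I) + 32*(-4 + 6) = 26*I + 32*2 = 26*I + 64 = 64 + 26*I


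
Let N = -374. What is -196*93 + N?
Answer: -18602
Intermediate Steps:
-196*93 + N = -196*93 - 374 = -18228 - 374 = -18602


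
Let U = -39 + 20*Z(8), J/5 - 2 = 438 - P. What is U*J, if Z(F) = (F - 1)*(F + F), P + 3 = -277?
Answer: 7923600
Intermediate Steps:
P = -280 (P = -3 - 277 = -280)
Z(F) = 2*F*(-1 + F) (Z(F) = (-1 + F)*(2*F) = 2*F*(-1 + F))
J = 3600 (J = 10 + 5*(438 - 1*(-280)) = 10 + 5*(438 + 280) = 10 + 5*718 = 10 + 3590 = 3600)
U = 2201 (U = -39 + 20*(2*8*(-1 + 8)) = -39 + 20*(2*8*7) = -39 + 20*112 = -39 + 2240 = 2201)
U*J = 2201*3600 = 7923600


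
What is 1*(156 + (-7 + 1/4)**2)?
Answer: 3225/16 ≈ 201.56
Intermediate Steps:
1*(156 + (-7 + 1/4)**2) = 1*(156 + (-27/4)**2) = 1*(156 + 729/16) = 1*(3225/16) = 3225/16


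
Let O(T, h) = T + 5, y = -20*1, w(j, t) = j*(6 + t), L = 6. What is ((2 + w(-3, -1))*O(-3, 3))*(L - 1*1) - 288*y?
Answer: 5630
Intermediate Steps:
y = -20
O(T, h) = 5 + T
((2 + w(-3, -1))*O(-3, 3))*(L - 1*1) - 288*y = ((2 - 3*(6 - 1))*(5 - 3))*(6 - 1*1) - 288*(-20) = ((2 - 3*5)*2)*(6 - 1) + 5760 = ((2 - 15)*2)*5 + 5760 = -13*2*5 + 5760 = -26*5 + 5760 = -130 + 5760 = 5630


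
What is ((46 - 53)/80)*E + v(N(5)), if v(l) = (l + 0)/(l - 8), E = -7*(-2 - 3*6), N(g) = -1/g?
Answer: -2005/164 ≈ -12.226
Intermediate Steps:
E = 140 (E = -7*(-2 - 18) = -7*(-20) = 140)
v(l) = l/(-8 + l)
((46 - 53)/80)*E + v(N(5)) = ((46 - 53)/80)*140 + (-1/5)/(-8 - 1/5) = -7*1/80*140 + (-1*1/5)/(-8 - 1*1/5) = -7/80*140 - 1/(5*(-8 - 1/5)) = -49/4 - 1/(5*(-41/5)) = -49/4 - 1/5*(-5/41) = -49/4 + 1/41 = -2005/164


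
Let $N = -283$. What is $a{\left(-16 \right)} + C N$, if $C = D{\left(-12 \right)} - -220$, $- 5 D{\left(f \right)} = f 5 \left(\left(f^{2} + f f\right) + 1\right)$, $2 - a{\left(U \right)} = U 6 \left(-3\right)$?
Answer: $-1043990$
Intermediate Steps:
$a{\left(U \right)} = 2 + 18 U$ ($a{\left(U \right)} = 2 - U 6 \left(-3\right) = 2 - 6 U \left(-3\right) = 2 - - 18 U = 2 + 18 U$)
$D{\left(f \right)} = - f \left(1 + 2 f^{2}\right)$ ($D{\left(f \right)} = - \frac{f 5 \left(\left(f^{2} + f f\right) + 1\right)}{5} = - \frac{5 f \left(\left(f^{2} + f^{2}\right) + 1\right)}{5} = - \frac{5 f \left(2 f^{2} + 1\right)}{5} = - \frac{5 f \left(1 + 2 f^{2}\right)}{5} = - f \left(1 + 2 f^{2}\right)$)
$C = 3688$ ($C = \left(\left(-1\right) \left(-12\right) - 2 \left(-12\right)^{3}\right) - -220 = \left(12 - -3456\right) + 220 = \left(12 + 3456\right) + 220 = 3468 + 220 = 3688$)
$a{\left(-16 \right)} + C N = \left(2 + 18 \left(-16\right)\right) + 3688 \left(-283\right) = \left(2 - 288\right) - 1043704 = -286 - 1043704 = -1043990$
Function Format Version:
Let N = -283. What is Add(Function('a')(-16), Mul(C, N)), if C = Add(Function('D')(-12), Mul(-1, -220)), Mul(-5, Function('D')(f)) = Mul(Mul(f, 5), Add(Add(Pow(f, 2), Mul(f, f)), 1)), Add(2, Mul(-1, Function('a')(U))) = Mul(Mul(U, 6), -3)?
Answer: -1043990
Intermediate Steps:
Function('a')(U) = Add(2, Mul(18, U)) (Function('a')(U) = Add(2, Mul(-1, Mul(Mul(U, 6), -3))) = Add(2, Mul(-1, Mul(Mul(6, U), -3))) = Add(2, Mul(-1, Mul(-18, U))) = Add(2, Mul(18, U)))
Function('D')(f) = Mul(-1, f, Add(1, Mul(2, Pow(f, 2)))) (Function('D')(f) = Mul(Rational(-1, 5), Mul(Mul(f, 5), Add(Add(Pow(f, 2), Mul(f, f)), 1))) = Mul(Rational(-1, 5), Mul(Mul(5, f), Add(Add(Pow(f, 2), Pow(f, 2)), 1))) = Mul(Rational(-1, 5), Mul(Mul(5, f), Add(Mul(2, Pow(f, 2)), 1))) = Mul(Rational(-1, 5), Mul(Mul(5, f), Add(1, Mul(2, Pow(f, 2))))) = Mul(Rational(-1, 5), Mul(5, f, Add(1, Mul(2, Pow(f, 2))))) = Mul(-1, f, Add(1, Mul(2, Pow(f, 2)))))
C = 3688 (C = Add(Add(Mul(-1, -12), Mul(-2, Pow(-12, 3))), Mul(-1, -220)) = Add(Add(12, Mul(-2, -1728)), 220) = Add(Add(12, 3456), 220) = Add(3468, 220) = 3688)
Add(Function('a')(-16), Mul(C, N)) = Add(Add(2, Mul(18, -16)), Mul(3688, -283)) = Add(Add(2, -288), -1043704) = Add(-286, -1043704) = -1043990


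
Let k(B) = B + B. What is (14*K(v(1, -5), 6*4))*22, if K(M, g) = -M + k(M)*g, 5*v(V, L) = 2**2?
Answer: 57904/5 ≈ 11581.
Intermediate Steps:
k(B) = 2*B
v(V, L) = 4/5 (v(V, L) = (1/5)*2**2 = (1/5)*4 = 4/5)
K(M, g) = -M + 2*M*g (K(M, g) = -M + (2*M)*g = -M + 2*M*g)
(14*K(v(1, -5), 6*4))*22 = (14*(4*(-1 + 2*(6*4))/5))*22 = (14*(4*(-1 + 2*24)/5))*22 = (14*(4*(-1 + 48)/5))*22 = (14*((4/5)*47))*22 = (14*(188/5))*22 = (2632/5)*22 = 57904/5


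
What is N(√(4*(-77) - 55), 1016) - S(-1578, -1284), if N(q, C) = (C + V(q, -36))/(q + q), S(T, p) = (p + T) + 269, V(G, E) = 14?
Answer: 2593 - 515*I*√3/33 ≈ 2593.0 - 27.03*I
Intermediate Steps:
S(T, p) = 269 + T + p (S(T, p) = (T + p) + 269 = 269 + T + p)
N(q, C) = (14 + C)/(2*q) (N(q, C) = (C + 14)/(q + q) = (14 + C)/((2*q)) = (14 + C)*(1/(2*q)) = (14 + C)/(2*q))
N(√(4*(-77) - 55), 1016) - S(-1578, -1284) = (14 + 1016)/(2*(√(4*(-77) - 55))) - (269 - 1578 - 1284) = (½)*1030/√(-308 - 55) - 1*(-2593) = (½)*1030/√(-363) + 2593 = (½)*1030/(11*I*√3) + 2593 = (½)*(-I*√3/33)*1030 + 2593 = -515*I*√3/33 + 2593 = 2593 - 515*I*√3/33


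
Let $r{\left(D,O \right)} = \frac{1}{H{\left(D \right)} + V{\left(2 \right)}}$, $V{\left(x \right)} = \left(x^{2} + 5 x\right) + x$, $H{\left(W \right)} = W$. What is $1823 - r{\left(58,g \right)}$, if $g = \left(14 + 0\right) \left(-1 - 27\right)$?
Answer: $\frac{134901}{74} \approx 1823.0$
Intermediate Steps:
$V{\left(x \right)} = x^{2} + 6 x$
$g = -392$ ($g = 14 \left(-28\right) = -392$)
$r{\left(D,O \right)} = \frac{1}{16 + D}$ ($r{\left(D,O \right)} = \frac{1}{D + 2 \left(6 + 2\right)} = \frac{1}{D + 2 \cdot 8} = \frac{1}{D + 16} = \frac{1}{16 + D}$)
$1823 - r{\left(58,g \right)} = 1823 - \frac{1}{16 + 58} = 1823 - \frac{1}{74} = \frac{134901}{74}$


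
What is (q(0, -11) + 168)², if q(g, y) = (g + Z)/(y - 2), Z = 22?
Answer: 4674244/169 ≈ 27658.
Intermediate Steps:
q(g, y) = (22 + g)/(-2 + y) (q(g, y) = (g + 22)/(y - 2) = (22 + g)/(-2 + y))
(q(0, -11) + 168)² = ((22 + 0)/(-2 - 11) + 168)² = (22/(-13) + 168)² = (-1/13*22 + 168)² = (-22/13 + 168)² = (2162/13)² = 4674244/169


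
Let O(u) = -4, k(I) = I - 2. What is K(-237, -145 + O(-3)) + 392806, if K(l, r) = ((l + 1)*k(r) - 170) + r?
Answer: 428123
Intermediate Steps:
k(I) = -2 + I
K(l, r) = -170 + r + (1 + l)*(-2 + r) (K(l, r) = ((l + 1)*(-2 + r) - 170) + r = ((1 + l)*(-2 + r) - 170) + r = (-170 + (1 + l)*(-2 + r)) + r = -170 + r + (1 + l)*(-2 + r))
K(-237, -145 + O(-3)) + 392806 = (-172 + 2*(-145 - 4) - 237*(-2 + (-145 - 4))) + 392806 = (-172 + 2*(-149) - 237*(-2 - 149)) + 392806 = (-172 - 298 - 237*(-151)) + 392806 = (-172 - 298 + 35787) + 392806 = 35317 + 392806 = 428123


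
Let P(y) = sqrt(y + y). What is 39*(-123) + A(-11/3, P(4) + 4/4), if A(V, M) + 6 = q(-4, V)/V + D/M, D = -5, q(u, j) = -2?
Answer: -369734/77 - 10*sqrt(2)/7 ≈ -4803.8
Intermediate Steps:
P(y) = sqrt(2)*sqrt(y) (P(y) = sqrt(2*y) = sqrt(2)*sqrt(y))
A(V, M) = -6 - 5/M - 2/V (A(V, M) = -6 + (-2/V - 5/M) = -6 + (-5/M - 2/V) = -6 - 5/M - 2/V)
39*(-123) + A(-11/3, P(4) + 4/4) = 39*(-123) + (-6 - 5/(sqrt(2)*sqrt(4) + 4/4) - 2/((-11/3))) = -4797 + (-6 - 5/(sqrt(2)*2 + 4*(1/4)) - 2/((-11*1/3))) = -4797 + (-6 - 5/(2*sqrt(2) + 1) - 2/(-11/3)) = -4797 + (-6 - 5/(1 + 2*sqrt(2)) - 2*(-3/11)) = -4797 + (-6 - 5/(1 + 2*sqrt(2)) + 6/11) = -4797 + (-60/11 - 5/(1 + 2*sqrt(2))) = -52827/11 - 5/(1 + 2*sqrt(2))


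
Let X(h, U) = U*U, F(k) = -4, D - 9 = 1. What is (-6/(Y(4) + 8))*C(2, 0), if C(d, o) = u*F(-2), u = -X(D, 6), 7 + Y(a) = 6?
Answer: -864/7 ≈ -123.43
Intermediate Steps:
D = 10 (D = 9 + 1 = 10)
X(h, U) = U²
Y(a) = -1 (Y(a) = -7 + 6 = -1)
u = -36 (u = -1*6² = -1*36 = -36)
C(d, o) = 144 (C(d, o) = -36*(-4) = 144)
(-6/(Y(4) + 8))*C(2, 0) = (-6/(-1 + 8))*144 = (-6/7)*144 = ((⅐)*(-6))*144 = -6/7*144 = -864/7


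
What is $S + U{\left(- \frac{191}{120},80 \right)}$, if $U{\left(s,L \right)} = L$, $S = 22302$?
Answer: $22382$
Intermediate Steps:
$S + U{\left(- \frac{191}{120},80 \right)} = 22302 + 80 = 22382$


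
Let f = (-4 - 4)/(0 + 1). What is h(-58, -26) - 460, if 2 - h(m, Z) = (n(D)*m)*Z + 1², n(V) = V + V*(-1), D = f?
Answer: -459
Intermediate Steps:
f = -8 (f = -8/1 = -8*1 = -8)
D = -8
n(V) = 0 (n(V) = V - V = 0)
h(m, Z) = 1 (h(m, Z) = 2 - ((0*m)*Z + 1²) = 2 - (0*Z + 1) = 2 - (0 + 1) = 2 - 1*1 = 2 - 1 = 1)
h(-58, -26) - 460 = 1 - 460 = -459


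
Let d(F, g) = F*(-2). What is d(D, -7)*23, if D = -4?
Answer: 184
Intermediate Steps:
d(F, g) = -2*F
d(D, -7)*23 = -2*(-4)*23 = 8*23 = 184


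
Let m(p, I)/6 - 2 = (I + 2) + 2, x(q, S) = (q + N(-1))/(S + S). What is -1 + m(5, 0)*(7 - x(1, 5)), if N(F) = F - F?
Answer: 1237/5 ≈ 247.40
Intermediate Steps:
N(F) = 0
x(q, S) = q/(2*S) (x(q, S) = (q + 0)/(S + S) = q/((2*S)) = q*(1/(2*S)) = q/(2*S))
m(p, I) = 36 + 6*I (m(p, I) = 12 + 6*((I + 2) + 2) = 12 + 6*((2 + I) + 2) = 12 + 6*(4 + I) = 12 + (24 + 6*I) = 36 + 6*I)
-1 + m(5, 0)*(7 - x(1, 5)) = -1 + (36 + 6*0)*(7 - 1/(2*5)) = -1 + (36 + 0)*(7 - 1/(2*5)) = -1 + 36*(7 - 1*1/10) = -1 + 36*(7 - 1/10) = -1 + 36*(69/10) = -1 + 1242/5 = 1237/5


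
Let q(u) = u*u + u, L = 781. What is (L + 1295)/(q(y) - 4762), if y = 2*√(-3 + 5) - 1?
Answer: -2467326/5650127 + 1038*√2/5650127 ≈ -0.43643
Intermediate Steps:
y = -1 + 2*√2 (y = 2*√2 - 1 = -1 + 2*√2 ≈ 1.8284)
q(u) = u + u² (q(u) = u² + u = u + u²)
(L + 1295)/(q(y) - 4762) = (781 + 1295)/((-1 + 2*√2)*(1 + (-1 + 2*√2)) - 4762) = 2076/((-1 + 2*√2)*(2*√2) - 4762) = 2076/(2*√2*(-1 + 2*√2) - 4762) = 2076/(-4762 + 2*√2*(-1 + 2*√2))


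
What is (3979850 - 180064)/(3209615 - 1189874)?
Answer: 3799786/2019741 ≈ 1.8813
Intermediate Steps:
(3979850 - 180064)/(3209615 - 1189874) = 3799786/2019741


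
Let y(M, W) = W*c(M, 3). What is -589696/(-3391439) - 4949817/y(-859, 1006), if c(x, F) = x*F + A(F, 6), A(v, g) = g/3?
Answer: 18314580419863/8785353157550 ≈ 2.0847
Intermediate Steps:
A(v, g) = g/3 (A(v, g) = g*(1/3) = g/3)
c(x, F) = 2 + F*x (c(x, F) = x*F + (1/3)*6 = F*x + 2 = 2 + F*x)
y(M, W) = W*(2 + 3*M)
-589696/(-3391439) - 4949817/y(-859, 1006) = -589696/(-3391439) - 4949817*1/(1006*(2 + 3*(-859))) = -589696*(-1/3391439) - 4949817*1/(1006*(2 - 2577)) = 589696/3391439 - 4949817/(1006*(-2575)) = 589696/3391439 - 4949817/(-2590450) = 589696/3391439 - 4949817*(-1/2590450) = 589696/3391439 + 4949817/2590450 = 18314580419863/8785353157550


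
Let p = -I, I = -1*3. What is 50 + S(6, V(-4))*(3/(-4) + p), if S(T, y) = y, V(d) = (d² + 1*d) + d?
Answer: 68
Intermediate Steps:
V(d) = d² + 2*d (V(d) = (d² + d) + d = (d + d²) + d = d² + 2*d)
I = -3
p = 3 (p = -1*(-3) = 3)
50 + S(6, V(-4))*(3/(-4) + p) = 50 + (-4*(2 - 4))*(3/(-4) + 3) = 50 + (-4*(-2))*(3*(-¼) + 3) = 50 + 8*(-¾ + 3) = 50 + 8*(9/4) = 50 + 18 = 68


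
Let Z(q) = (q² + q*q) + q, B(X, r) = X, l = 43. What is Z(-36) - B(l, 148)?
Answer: 2513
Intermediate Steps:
Z(q) = q + 2*q² (Z(q) = (q² + q²) + q = 2*q² + q = q + 2*q²)
Z(-36) - B(l, 148) = -36*(1 + 2*(-36)) - 1*43 = -36*(1 - 72) - 43 = -36*(-71) - 43 = 2556 - 43 = 2513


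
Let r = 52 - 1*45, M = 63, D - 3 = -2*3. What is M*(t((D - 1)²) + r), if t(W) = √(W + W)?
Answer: 441 + 252*√2 ≈ 797.38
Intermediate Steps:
D = -3 (D = 3 - 2*3 = 3 - 6 = -3)
t(W) = √2*√W (t(W) = √(2*W) = √2*√W)
r = 7 (r = 52 - 45 = 7)
M*(t((D - 1)²) + r) = 63*(√2*√((-3 - 1)²) + 7) = 63*(√2*√((-4)²) + 7) = 63*(√2*√16 + 7) = 63*(√2*4 + 7) = 63*(4*√2 + 7) = 63*(7 + 4*√2) = 441 + 252*√2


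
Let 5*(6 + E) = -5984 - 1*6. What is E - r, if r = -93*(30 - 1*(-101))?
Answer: 10979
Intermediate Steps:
E = -1204 (E = -6 + (-5984 - 1*6)/5 = -6 + (-5984 - 6)/5 = -6 + (1/5)*(-5990) = -6 - 1198 = -1204)
r = -12183 (r = -93*(30 + 101) = -93*131 = -12183)
E - r = -1204 - 1*(-12183) = -1204 + 12183 = 10979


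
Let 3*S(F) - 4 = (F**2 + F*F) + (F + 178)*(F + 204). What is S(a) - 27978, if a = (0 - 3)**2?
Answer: -43937/3 ≈ -14646.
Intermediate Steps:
a = 9 (a = (-3)**2 = 9)
S(F) = 4/3 + 2*F**2/3 + (178 + F)*(204 + F)/3 (S(F) = 4/3 + ((F**2 + F*F) + (F + 178)*(F + 204))/3 = 4/3 + ((F**2 + F**2) + (178 + F)*(204 + F))/3 = 4/3 + (2*F**2 + (178 + F)*(204 + F))/3 = 4/3 + (2*F**2/3 + (178 + F)*(204 + F)/3) = 4/3 + 2*F**2/3 + (178 + F)*(204 + F)/3)
S(a) - 27978 = (36316/3 + 9**2 + (382/3)*9) - 27978 = (36316/3 + 81 + 1146) - 27978 = 39997/3 - 27978 = -43937/3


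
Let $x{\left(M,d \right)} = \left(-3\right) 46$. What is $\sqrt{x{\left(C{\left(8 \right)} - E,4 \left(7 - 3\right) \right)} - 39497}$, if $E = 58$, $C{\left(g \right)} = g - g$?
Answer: $i \sqrt{39635} \approx 199.09 i$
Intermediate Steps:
$C{\left(g \right)} = 0$
$x{\left(M,d \right)} = -138$
$\sqrt{x{\left(C{\left(8 \right)} - E,4 \left(7 - 3\right) \right)} - 39497} = \sqrt{-138 - 39497} = \sqrt{-39635} = i \sqrt{39635}$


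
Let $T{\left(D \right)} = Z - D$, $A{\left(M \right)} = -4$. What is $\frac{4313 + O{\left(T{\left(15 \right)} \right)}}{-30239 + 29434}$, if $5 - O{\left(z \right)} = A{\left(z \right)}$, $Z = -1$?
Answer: $- \frac{4322}{805} \approx -5.3689$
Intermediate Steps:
$T{\left(D \right)} = -1 - D$
$O{\left(z \right)} = 9$ ($O{\left(z \right)} = 5 - -4 = 5 + 4 = 9$)
$\frac{4313 + O{\left(T{\left(15 \right)} \right)}}{-30239 + 29434} = \frac{4313 + 9}{-30239 + 29434} = \frac{4322}{-805} = 4322 \left(- \frac{1}{805}\right) = - \frac{4322}{805}$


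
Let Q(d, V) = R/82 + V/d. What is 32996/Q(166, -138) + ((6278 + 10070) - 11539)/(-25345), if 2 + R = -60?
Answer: -526823239/25345 ≈ -20786.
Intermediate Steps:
R = -62 (R = -2 - 60 = -62)
Q(d, V) = -31/41 + V/d (Q(d, V) = -62/82 + V/d = -62*1/82 + V/d = -31/41 + V/d)
32996/Q(166, -138) + ((6278 + 10070) - 11539)/(-25345) = 32996/(-31/41 - 138/166) + ((6278 + 10070) - 11539)/(-25345) = 32996/(-31/41 - 138*1/166) + (16348 - 11539)*(-1/25345) = 32996/(-31/41 - 69/83) + 4809*(-1/25345) = 32996/(-5402/3403) - 4809/25345 = 32996*(-3403/5402) - 4809/25345 = -769078/37 - 4809/25345 = -526823239/25345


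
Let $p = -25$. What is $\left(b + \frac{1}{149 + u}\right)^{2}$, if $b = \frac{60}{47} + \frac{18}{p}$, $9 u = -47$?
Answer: $\frac{734193636201}{2311768202500} \approx 0.31759$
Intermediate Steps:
$u = - \frac{47}{9}$ ($u = \frac{1}{9} \left(-47\right) = - \frac{47}{9} \approx -5.2222$)
$b = \frac{654}{1175}$ ($b = \frac{60}{47} + \frac{18}{-25} = 60 \cdot \frac{1}{47} + 18 \left(- \frac{1}{25}\right) = \frac{60}{47} - \frac{18}{25} = \frac{654}{1175} \approx 0.5566$)
$\left(b + \frac{1}{149 + u}\right)^{2} = \left(\frac{654}{1175} + \frac{1}{149 - \frac{47}{9}}\right)^{2} = \left(\frac{654}{1175} + \frac{1}{\frac{1294}{9}}\right)^{2} = \left(\frac{654}{1175} + \frac{9}{1294}\right)^{2} = \left(\frac{856851}{1520450}\right)^{2} = \frac{734193636201}{2311768202500}$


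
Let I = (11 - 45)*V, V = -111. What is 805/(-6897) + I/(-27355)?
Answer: -48050053/188667435 ≈ -0.25468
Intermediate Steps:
I = 3774 (I = (11 - 45)*(-111) = -34*(-111) = 3774)
805/(-6897) + I/(-27355) = 805/(-6897) + 3774/(-27355) = 805*(-1/6897) + 3774*(-1/27355) = -805/6897 - 3774/27355 = -48050053/188667435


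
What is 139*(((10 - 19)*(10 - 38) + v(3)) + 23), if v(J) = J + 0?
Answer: 38642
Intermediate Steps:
v(J) = J
139*(((10 - 19)*(10 - 38) + v(3)) + 23) = 139*(((10 - 19)*(10 - 38) + 3) + 23) = 139*((-9*(-28) + 3) + 23) = 139*((252 + 3) + 23) = 139*(255 + 23) = 139*278 = 38642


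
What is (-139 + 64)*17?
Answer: -1275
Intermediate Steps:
(-139 + 64)*17 = -75*17 = -1275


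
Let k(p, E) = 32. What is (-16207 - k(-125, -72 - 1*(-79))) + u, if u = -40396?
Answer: -56635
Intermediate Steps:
(-16207 - k(-125, -72 - 1*(-79))) + u = (-16207 - 1*32) - 40396 = (-16207 - 32) - 40396 = -16239 - 40396 = -56635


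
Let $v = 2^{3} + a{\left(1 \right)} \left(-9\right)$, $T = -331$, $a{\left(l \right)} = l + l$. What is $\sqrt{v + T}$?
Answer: $i \sqrt{341} \approx 18.466 i$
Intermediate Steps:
$a{\left(l \right)} = 2 l$
$v = -10$ ($v = 2^{3} + 2 \cdot 1 \left(-9\right) = 8 + 2 \left(-9\right) = 8 - 18 = -10$)
$\sqrt{v + T} = \sqrt{-10 - 331} = \sqrt{-341} = i \sqrt{341}$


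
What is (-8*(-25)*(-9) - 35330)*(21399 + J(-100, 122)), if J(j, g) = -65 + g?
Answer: -796661280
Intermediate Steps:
(-8*(-25)*(-9) - 35330)*(21399 + J(-100, 122)) = (-8*(-25)*(-9) - 35330)*(21399 + (-65 + 122)) = (200*(-9) - 35330)*(21399 + 57) = (-1800 - 35330)*21456 = -37130*21456 = -796661280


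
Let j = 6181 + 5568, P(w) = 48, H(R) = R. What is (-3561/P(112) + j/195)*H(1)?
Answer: -43481/3120 ≈ -13.936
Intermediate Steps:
j = 11749
(-3561/P(112) + j/195)*H(1) = (-3561/48 + 11749/195)*1 = (-3561*1/48 + 11749*(1/195))*1 = (-1187/16 + 11749/195)*1 = -43481/3120*1 = -43481/3120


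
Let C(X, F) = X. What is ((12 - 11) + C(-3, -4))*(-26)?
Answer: 52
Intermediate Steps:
((12 - 11) + C(-3, -4))*(-26) = ((12 - 11) - 3)*(-26) = (1 - 3)*(-26) = -2*(-26) = 52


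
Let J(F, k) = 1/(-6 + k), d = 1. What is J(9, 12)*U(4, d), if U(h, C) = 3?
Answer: 1/2 ≈ 0.50000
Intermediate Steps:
J(9, 12)*U(4, d) = 3/(-6 + 12) = 3/6 = (1/6)*3 = 1/2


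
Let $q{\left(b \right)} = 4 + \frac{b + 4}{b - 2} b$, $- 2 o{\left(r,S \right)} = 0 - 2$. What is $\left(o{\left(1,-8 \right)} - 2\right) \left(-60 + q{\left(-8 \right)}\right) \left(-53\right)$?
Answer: $- \frac{15688}{5} \approx -3137.6$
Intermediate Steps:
$o{\left(r,S \right)} = 1$ ($o{\left(r,S \right)} = - \frac{0 - 2}{2} = \left(- \frac{1}{2}\right) \left(-2\right) = 1$)
$q{\left(b \right)} = 4 + \frac{b \left(4 + b\right)}{-2 + b}$ ($q{\left(b \right)} = 4 + \frac{4 + b}{-2 + b} b = 4 + \frac{b \left(4 + b\right)}{-2 + b}$)
$\left(o{\left(1,-8 \right)} - 2\right) \left(-60 + q{\left(-8 \right)}\right) \left(-53\right) = \left(1 - 2\right) \left(-60 + \frac{-8 + \left(-8\right)^{2} + 8 \left(-8\right)}{-2 - 8}\right) \left(-53\right) = - (-60 + \frac{-8 + 64 - 64}{-10}) \left(-53\right) = - (-60 - - \frac{4}{5}) \left(-53\right) = - (-60 + \frac{4}{5}) \left(-53\right) = \left(-1\right) \left(- \frac{296}{5}\right) \left(-53\right) = \frac{296}{5} \left(-53\right) = - \frac{15688}{5}$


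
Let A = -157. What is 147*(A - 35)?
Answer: -28224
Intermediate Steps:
147*(A - 35) = 147*(-157 - 35) = 147*(-192) = -28224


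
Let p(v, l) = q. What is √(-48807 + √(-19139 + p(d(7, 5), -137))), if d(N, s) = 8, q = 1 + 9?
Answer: √(-48807 + I*√19129) ≈ 0.313 + 220.92*I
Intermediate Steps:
q = 10
p(v, l) = 10
√(-48807 + √(-19139 + p(d(7, 5), -137))) = √(-48807 + √(-19139 + 10)) = √(-48807 + √(-19129)) = √(-48807 + I*√19129)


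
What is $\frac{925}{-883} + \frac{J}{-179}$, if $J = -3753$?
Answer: $\frac{3148324}{158057} \approx 19.919$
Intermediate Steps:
$\frac{925}{-883} + \frac{J}{-179} = \frac{925}{-883} - \frac{3753}{-179} = 925 \left(- \frac{1}{883}\right) - - \frac{3753}{179} = - \frac{925}{883} + \frac{3753}{179} = \frac{3148324}{158057}$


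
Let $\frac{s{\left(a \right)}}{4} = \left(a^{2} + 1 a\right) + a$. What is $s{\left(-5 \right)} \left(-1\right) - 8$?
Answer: $-68$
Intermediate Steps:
$s{\left(a \right)} = 4 a^{2} + 8 a$ ($s{\left(a \right)} = 4 \left(\left(a^{2} + 1 a\right) + a\right) = 4 \left(\left(a^{2} + a\right) + a\right) = 4 \left(\left(a + a^{2}\right) + a\right) = 4 \left(a^{2} + 2 a\right) = 4 a^{2} + 8 a$)
$s{\left(-5 \right)} \left(-1\right) - 8 = 4 \left(-5\right) \left(2 - 5\right) \left(-1\right) - 8 = 4 \left(-5\right) \left(-3\right) \left(-1\right) - 8 = 60 \left(-1\right) - 8 = -60 - 8 = -68$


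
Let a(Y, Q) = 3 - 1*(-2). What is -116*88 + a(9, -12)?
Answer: -10203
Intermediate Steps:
a(Y, Q) = 5 (a(Y, Q) = 3 + 2 = 5)
-116*88 + a(9, -12) = -116*88 + 5 = -10208 + 5 = -10203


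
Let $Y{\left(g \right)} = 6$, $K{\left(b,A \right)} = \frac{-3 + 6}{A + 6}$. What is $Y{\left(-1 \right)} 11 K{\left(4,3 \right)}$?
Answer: $22$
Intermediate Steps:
$K{\left(b,A \right)} = \frac{3}{6 + A}$
$Y{\left(-1 \right)} 11 K{\left(4,3 \right)} = 6 \cdot 11 \frac{3}{6 + 3} = 66 \cdot \frac{3}{9} = 66 \cdot 3 \cdot \frac{1}{9} = 66 \cdot \frac{1}{3} = 22$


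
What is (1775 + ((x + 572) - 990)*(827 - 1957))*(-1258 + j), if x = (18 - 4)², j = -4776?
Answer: -1524399590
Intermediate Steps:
x = 196 (x = 14² = 196)
(1775 + ((x + 572) - 990)*(827 - 1957))*(-1258 + j) = (1775 + ((196 + 572) - 990)*(827 - 1957))*(-1258 - 4776) = (1775 + (768 - 990)*(-1130))*(-6034) = (1775 - 222*(-1130))*(-6034) = (1775 + 250860)*(-6034) = 252635*(-6034) = -1524399590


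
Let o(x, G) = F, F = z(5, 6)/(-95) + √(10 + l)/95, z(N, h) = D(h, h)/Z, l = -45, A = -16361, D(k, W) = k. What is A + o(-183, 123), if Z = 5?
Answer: -7771481/475 + I*√35/95 ≈ -16361.0 + 0.062275*I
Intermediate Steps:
z(N, h) = h/5
F = -6/475 + I*√35/95 (F = ((⅕)*6)/(-95) + √(10 - 45)/95 = (6/5)*(-1/95) + √(-35)*(1/95) = -6/475 + (I*√35)*(1/95) = -6/475 + I*√35/95 ≈ -0.012632 + 0.062275*I)
o(x, G) = -6/475 + I*√35/95
A + o(-183, 123) = -16361 + (-6/475 + I*√35/95) = -7771481/475 + I*√35/95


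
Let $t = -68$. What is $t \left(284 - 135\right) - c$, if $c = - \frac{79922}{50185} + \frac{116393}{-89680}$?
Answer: $- \frac{9117395479587}{900118160} \approx -10129.0$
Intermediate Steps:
$c = - \frac{2601717533}{900118160}$ ($c = \left(-79922\right) \frac{1}{50185} + 116393 \left(- \frac{1}{89680}\right) = - \frac{79922}{50185} - \frac{116393}{89680} = - \frac{2601717533}{900118160} \approx -2.8904$)
$t \left(284 - 135\right) - c = - 68 \left(284 - 135\right) - - \frac{2601717533}{900118160} = \left(-68\right) 149 + \frac{2601717533}{900118160} = -10132 + \frac{2601717533}{900118160} = - \frac{9117395479587}{900118160}$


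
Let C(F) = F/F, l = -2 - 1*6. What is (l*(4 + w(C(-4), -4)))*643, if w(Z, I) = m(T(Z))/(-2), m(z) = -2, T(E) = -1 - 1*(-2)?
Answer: -25720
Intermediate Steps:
T(E) = 1 (T(E) = -1 + 2 = 1)
l = -8 (l = -2 - 6 = -8)
C(F) = 1
w(Z, I) = 1 (w(Z, I) = -2/(-2) = -2*(-½) = 1)
(l*(4 + w(C(-4), -4)))*643 = -8*(4 + 1)*643 = -8*5*643 = -40*643 = -25720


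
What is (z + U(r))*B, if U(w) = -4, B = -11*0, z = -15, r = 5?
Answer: 0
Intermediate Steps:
B = 0
(z + U(r))*B = (-15 - 4)*0 = -19*0 = 0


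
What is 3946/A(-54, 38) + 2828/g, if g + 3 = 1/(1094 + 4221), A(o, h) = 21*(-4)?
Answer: -41421997/41853 ≈ -989.70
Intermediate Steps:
A(o, h) = -84
g = -15944/5315 (g = -3 + 1/(1094 + 4221) = -3 + 1/5315 = -15944/5315 ≈ -2.9998)
3946/A(-54, 38) + 2828/g = 3946/(-84) + 2828/(-15944/5315) = 3946*(-1/84) + 2828*(-5315/15944) = -1973/42 - 3757705/3986 = -41421997/41853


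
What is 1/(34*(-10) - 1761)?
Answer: -1/2101 ≈ -0.00047596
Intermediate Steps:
1/(34*(-10) - 1761) = 1/(-340 - 1761) = 1/(-2101) = -1/2101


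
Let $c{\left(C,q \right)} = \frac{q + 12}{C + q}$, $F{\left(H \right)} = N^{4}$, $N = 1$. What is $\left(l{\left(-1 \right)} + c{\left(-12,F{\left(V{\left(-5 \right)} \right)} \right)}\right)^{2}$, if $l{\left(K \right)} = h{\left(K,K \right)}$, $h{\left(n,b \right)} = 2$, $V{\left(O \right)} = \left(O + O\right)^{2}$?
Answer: $\frac{81}{121} \approx 0.66942$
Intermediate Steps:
$V{\left(O \right)} = 4 O^{2}$ ($V{\left(O \right)} = \left(2 O\right)^{2} = 4 O^{2}$)
$F{\left(H \right)} = 1$ ($F{\left(H \right)} = 1^{4} = 1$)
$c{\left(C,q \right)} = \frac{12 + q}{C + q}$
$l{\left(K \right)} = 2$
$\left(l{\left(-1 \right)} + c{\left(-12,F{\left(V{\left(-5 \right)} \right)} \right)}\right)^{2} = \left(2 + \frac{12 + 1}{-12 + 1}\right)^{2} = \left(2 + \frac{1}{-11} \cdot 13\right)^{2} = \left(2 - \frac{13}{11}\right)^{2} = \left(\frac{9}{11}\right)^{2} = \frac{81}{121}$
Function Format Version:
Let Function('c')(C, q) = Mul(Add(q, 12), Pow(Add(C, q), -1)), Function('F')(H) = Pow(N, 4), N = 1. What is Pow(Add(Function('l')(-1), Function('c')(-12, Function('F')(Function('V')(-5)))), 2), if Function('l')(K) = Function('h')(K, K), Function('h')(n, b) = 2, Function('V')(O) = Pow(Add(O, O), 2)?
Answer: Rational(81, 121) ≈ 0.66942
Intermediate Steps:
Function('V')(O) = Mul(4, Pow(O, 2)) (Function('V')(O) = Pow(Mul(2, O), 2) = Mul(4, Pow(O, 2)))
Function('F')(H) = 1 (Function('F')(H) = Pow(1, 4) = 1)
Function('c')(C, q) = Mul(Pow(Add(C, q), -1), Add(12, q)) (Function('c')(C, q) = Mul(Add(12, q), Pow(Add(C, q), -1)) = Mul(Pow(Add(C, q), -1), Add(12, q)))
Function('l')(K) = 2
Pow(Add(Function('l')(-1), Function('c')(-12, Function('F')(Function('V')(-5)))), 2) = Pow(Add(2, Mul(Pow(Add(-12, 1), -1), Add(12, 1))), 2) = Pow(Add(2, Mul(Pow(-11, -1), 13)), 2) = Pow(Add(2, Mul(Rational(-1, 11), 13)), 2) = Pow(Add(2, Rational(-13, 11)), 2) = Pow(Rational(9, 11), 2) = Rational(81, 121)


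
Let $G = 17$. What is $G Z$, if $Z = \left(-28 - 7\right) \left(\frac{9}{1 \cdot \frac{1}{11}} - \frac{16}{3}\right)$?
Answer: $- \frac{167195}{3} \approx -55732.0$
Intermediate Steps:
$Z = - \frac{9835}{3}$ ($Z = - 35 \left(\frac{9}{1 \cdot \frac{1}{11}} - \frac{16}{3}\right) = - 35 \left(9 \frac{1}{\frac{1}{11}} - \frac{16}{3}\right) = - 35 \left(9 \cdot 11 - \frac{16}{3}\right) = - 35 \left(99 - \frac{16}{3}\right) = \left(-35\right) \frac{281}{3} = - \frac{9835}{3} \approx -3278.3$)
$G Z = 17 \left(- \frac{9835}{3}\right) = - \frac{167195}{3}$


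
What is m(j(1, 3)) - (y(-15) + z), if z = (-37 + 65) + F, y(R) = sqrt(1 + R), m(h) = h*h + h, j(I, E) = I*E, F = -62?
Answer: 46 - I*sqrt(14) ≈ 46.0 - 3.7417*I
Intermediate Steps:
j(I, E) = E*I
m(h) = h + h**2 (m(h) = h**2 + h = h + h**2)
z = -34 (z = (-37 + 65) - 62 = 28 - 62 = -34)
m(j(1, 3)) - (y(-15) + z) = (3*1)*(1 + 3*1) - (sqrt(1 - 15) - 34) = 3*(1 + 3) - (sqrt(-14) - 34) = 3*4 - (I*sqrt(14) - 34) = 12 - (-34 + I*sqrt(14)) = 12 + (34 - I*sqrt(14)) = 46 - I*sqrt(14)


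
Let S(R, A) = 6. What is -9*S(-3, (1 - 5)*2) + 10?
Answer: -44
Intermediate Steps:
-9*S(-3, (1 - 5)*2) + 10 = -9*6 + 10 = -54 + 10 = -44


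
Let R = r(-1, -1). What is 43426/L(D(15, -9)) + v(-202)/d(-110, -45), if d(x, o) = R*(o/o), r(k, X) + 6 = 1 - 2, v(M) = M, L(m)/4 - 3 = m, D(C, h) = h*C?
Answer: -98663/1848 ≈ -53.389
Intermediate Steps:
D(C, h) = C*h
L(m) = 12 + 4*m
r(k, X) = -7 (r(k, X) = -6 + (1 - 2) = -6 - 1 = -7)
R = -7
d(x, o) = -7 (d(x, o) = -7*o/o = -7*1 = -7)
43426/L(D(15, -9)) + v(-202)/d(-110, -45) = 43426/(12 + 4*(15*(-9))) - 202/(-7) = 43426/(12 + 4*(-135)) - 202*(-⅐) = 43426/(12 - 540) + 202/7 = 43426/(-528) + 202/7 = 43426*(-1/528) + 202/7 = -21713/264 + 202/7 = -98663/1848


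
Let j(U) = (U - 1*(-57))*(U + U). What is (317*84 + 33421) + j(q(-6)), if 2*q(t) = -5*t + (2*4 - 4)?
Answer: 62565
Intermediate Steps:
q(t) = 2 - 5*t/2 (q(t) = (-5*t + (2*4 - 4))/2 = (-5*t + (8 - 4))/2 = (-5*t + 4)/2 = (4 - 5*t)/2 = 2 - 5*t/2)
j(U) = 2*U*(57 + U) (j(U) = (U + 57)*(2*U) = (57 + U)*(2*U) = 2*U*(57 + U))
(317*84 + 33421) + j(q(-6)) = (317*84 + 33421) + 2*(2 - 5/2*(-6))*(57 + (2 - 5/2*(-6))) = (26628 + 33421) + 2*(2 + 15)*(57 + (2 + 15)) = 60049 + 2*17*(57 + 17) = 60049 + 2*17*74 = 60049 + 2516 = 62565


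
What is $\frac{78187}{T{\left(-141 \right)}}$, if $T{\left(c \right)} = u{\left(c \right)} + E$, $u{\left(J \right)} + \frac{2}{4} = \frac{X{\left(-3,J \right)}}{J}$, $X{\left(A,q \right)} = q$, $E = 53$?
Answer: $\frac{156374}{107} \approx 1461.4$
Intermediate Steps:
$u{\left(J \right)} = \frac{1}{2}$ ($u{\left(J \right)} = - \frac{1}{2} + \frac{J}{J} = - \frac{1}{2} + 1 = \frac{1}{2}$)
$T{\left(c \right)} = \frac{107}{2}$ ($T{\left(c \right)} = \frac{1}{2} + 53 = \frac{107}{2}$)
$\frac{78187}{T{\left(-141 \right)}} = \frac{78187}{\frac{107}{2}} = 78187 \cdot \frac{2}{107} = \frac{156374}{107}$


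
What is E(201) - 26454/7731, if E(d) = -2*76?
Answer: -400522/2577 ≈ -155.42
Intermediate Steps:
E(d) = -152
E(201) - 26454/7731 = -152 - 26454/7731 = -152 - 26454*1/7731 = -152 - 8818/2577 = -400522/2577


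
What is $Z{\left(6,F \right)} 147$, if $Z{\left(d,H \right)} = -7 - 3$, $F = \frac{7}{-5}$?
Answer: $-1470$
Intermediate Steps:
$F = - \frac{7}{5}$ ($F = 7 \left(- \frac{1}{5}\right) = - \frac{7}{5} \approx -1.4$)
$Z{\left(d,H \right)} = -10$
$Z{\left(6,F \right)} 147 = \left(-10\right) 147 = -1470$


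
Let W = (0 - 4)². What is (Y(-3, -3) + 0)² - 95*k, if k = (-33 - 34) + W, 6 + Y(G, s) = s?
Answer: 4926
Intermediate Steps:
Y(G, s) = -6 + s
W = 16 (W = (-4)² = 16)
k = -51 (k = (-33 - 34) + 16 = -67 + 16 = -51)
(Y(-3, -3) + 0)² - 95*k = ((-6 - 3) + 0)² - 95*(-51) = (-9 + 0)² + 4845 = (-9)² + 4845 = 81 + 4845 = 4926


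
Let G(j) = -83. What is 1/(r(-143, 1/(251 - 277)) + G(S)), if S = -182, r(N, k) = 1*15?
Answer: -1/68 ≈ -0.014706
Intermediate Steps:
r(N, k) = 15
1/(r(-143, 1/(251 - 277)) + G(S)) = 1/(15 - 83) = 1/(-68) = -1/68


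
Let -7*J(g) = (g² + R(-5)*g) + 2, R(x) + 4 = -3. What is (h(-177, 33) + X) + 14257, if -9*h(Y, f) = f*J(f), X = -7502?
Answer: 151315/21 ≈ 7205.5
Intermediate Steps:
R(x) = -7 (R(x) = -4 - 3 = -7)
J(g) = -2/7 + g - g²/7 (J(g) = -((g² - 7*g) + 2)/7 = -(2 + g² - 7*g)/7 = -2/7 + g - g²/7)
h(Y, f) = -f*(-2/7 + f - f²/7)/9
(h(-177, 33) + X) + 14257 = ((1/63)*33*(2 + 33² - 7*33) - 7502) + 14257 = ((1/63)*33*(2 + 1089 - 231) - 7502) + 14257 = ((1/63)*33*860 - 7502) + 14257 = (9460/21 - 7502) + 14257 = -148082/21 + 14257 = 151315/21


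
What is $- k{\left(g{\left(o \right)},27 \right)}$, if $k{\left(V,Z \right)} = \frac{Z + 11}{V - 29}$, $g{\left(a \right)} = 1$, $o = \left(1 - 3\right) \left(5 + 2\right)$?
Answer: $\frac{19}{14} \approx 1.3571$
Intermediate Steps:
$o = -14$ ($o = \left(-2\right) 7 = -14$)
$k{\left(V,Z \right)} = \frac{11 + Z}{-29 + V}$
$- k{\left(g{\left(o \right)},27 \right)} = - \frac{11 + 27}{-29 + 1} = - \frac{38}{-28} = - \frac{\left(-1\right) 38}{28} = \left(-1\right) \left(- \frac{19}{14}\right) = \frac{19}{14}$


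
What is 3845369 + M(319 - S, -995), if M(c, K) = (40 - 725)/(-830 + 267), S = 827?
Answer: 2164943432/563 ≈ 3.8454e+6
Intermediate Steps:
M(c, K) = 685/563 (M(c, K) = -685/(-563) = -685*(-1/563) = 685/563)
3845369 + M(319 - S, -995) = 3845369 + 685/563 = 2164943432/563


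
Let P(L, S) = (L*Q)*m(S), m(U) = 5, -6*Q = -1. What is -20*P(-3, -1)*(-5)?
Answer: -250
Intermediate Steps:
Q = 1/6 (Q = -1/6*(-1) = 1/6 ≈ 0.16667)
P(L, S) = 5*L/6 (P(L, S) = (L*(1/6))*5 = (L/6)*5 = 5*L/6)
-20*P(-3, -1)*(-5) = -50*(-3)/3*(-5) = -20*(-5/2)*(-5) = 50*(-5) = -250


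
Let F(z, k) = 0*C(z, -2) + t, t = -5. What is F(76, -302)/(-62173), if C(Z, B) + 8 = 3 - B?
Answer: 5/62173 ≈ 8.0421e-5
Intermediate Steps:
C(Z, B) = -5 - B (C(Z, B) = -8 + (3 - B) = -5 - B)
F(z, k) = -5 (F(z, k) = 0*(-5 - 1*(-2)) - 5 = 0*(-5 + 2) - 5 = 0*(-3) - 5 = 0 - 5 = -5)
F(76, -302)/(-62173) = -5/(-62173) = -5*(-1/62173) = 5/62173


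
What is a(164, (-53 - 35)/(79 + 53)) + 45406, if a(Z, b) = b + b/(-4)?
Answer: 90811/2 ≈ 45406.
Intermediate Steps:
a(Z, b) = 3*b/4 (a(Z, b) = b + b*(-¼) = b - b/4 = 3*b/4)
a(164, (-53 - 35)/(79 + 53)) + 45406 = 3*((-53 - 35)/(79 + 53))/4 + 45406 = 3*(-88/132)/4 + 45406 = 3*(-88*1/132)/4 + 45406 = (¾)*(-⅔) + 45406 = -½ + 45406 = 90811/2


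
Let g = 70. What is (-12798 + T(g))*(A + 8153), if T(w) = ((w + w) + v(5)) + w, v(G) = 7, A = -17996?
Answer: 123834783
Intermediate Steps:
T(w) = 7 + 3*w (T(w) = ((w + w) + 7) + w = (2*w + 7) + w = (7 + 2*w) + w = 7 + 3*w)
(-12798 + T(g))*(A + 8153) = (-12798 + (7 + 3*70))*(-17996 + 8153) = (-12798 + (7 + 210))*(-9843) = (-12798 + 217)*(-9843) = -12581*(-9843) = 123834783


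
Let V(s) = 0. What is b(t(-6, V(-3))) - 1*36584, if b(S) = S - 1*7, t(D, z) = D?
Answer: -36597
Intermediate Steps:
b(S) = -7 + S (b(S) = S - 7 = -7 + S)
b(t(-6, V(-3))) - 1*36584 = (-7 - 6) - 1*36584 = -13 - 36584 = -36597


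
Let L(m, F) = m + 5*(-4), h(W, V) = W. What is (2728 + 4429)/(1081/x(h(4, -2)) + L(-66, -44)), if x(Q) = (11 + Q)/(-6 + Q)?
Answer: -107355/3452 ≈ -31.099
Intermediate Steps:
L(m, F) = -20 + m (L(m, F) = m - 20 = -20 + m)
x(Q) = (11 + Q)/(-6 + Q)
(2728 + 4429)/(1081/x(h(4, -2)) + L(-66, -44)) = (2728 + 4429)/(1081/(((11 + 4)/(-6 + 4))) + (-20 - 66)) = 7157/(1081/((15/(-2))) - 86) = 7157/(1081/((-½*15)) - 86) = 7157/(1081/(-15/2) - 86) = 7157/(1081*(-2/15) - 86) = 7157/(-2162/15 - 86) = 7157/(-3452/15) = 7157*(-15/3452) = -107355/3452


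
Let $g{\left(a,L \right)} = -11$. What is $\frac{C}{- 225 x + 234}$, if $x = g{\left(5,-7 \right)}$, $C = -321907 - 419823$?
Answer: $- \frac{741730}{2709} \approx -273.8$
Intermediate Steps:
$C = -741730$
$x = -11$
$\frac{C}{- 225 x + 234} = - \frac{741730}{\left(-225\right) \left(-11\right) + 234} = - \frac{741730}{2475 + 234} = - \frac{741730}{2709}$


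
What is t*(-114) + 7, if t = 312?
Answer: -35561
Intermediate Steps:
t*(-114) + 7 = 312*(-114) + 7 = -35568 + 7 = -35561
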